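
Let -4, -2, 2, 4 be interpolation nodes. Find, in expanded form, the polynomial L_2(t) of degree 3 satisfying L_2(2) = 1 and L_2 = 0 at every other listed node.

L_2(t) = -(1/48)t^3 - (1/24)t^2 + (1/3)t + 2/3

L_2(t) = (t + 4)(t + 2)(t - 4) / [(6)·(4)·(-2)]
       = (t^3 + 2t^2 - 16t - 32) / (-48)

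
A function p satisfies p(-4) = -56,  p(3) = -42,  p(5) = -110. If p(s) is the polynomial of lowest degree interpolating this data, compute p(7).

Evaluate each Lagrange basis at s = 7:
L_0(7) = (4)·(2)/[(-7)·(-9)] = 8/63
L_1(7) = (11)·(2)/[(7)·(-2)] = -11/7
L_2(7) = (11)·(4)/[(9)·(2)] = 22/9
Sum: (-56)·(8/63) + (-42)·(-11/7) + (-110)·(22/9) = -210

-210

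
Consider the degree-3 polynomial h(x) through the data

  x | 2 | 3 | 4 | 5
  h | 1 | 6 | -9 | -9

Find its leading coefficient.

The leading coefficient equals the top divided difference h[2,3,4,5].
h[2,3] = (6 - 1) / (3 - 2) = 5
h[3,4] = (-9 - 6) / (4 - 3) = -15
h[4,5] = (-9 - (-9)) / (5 - 4) = 0
h[2,3,4] = (-15 - 5) / (4 - 2) = -10
h[3,4,5] = (0 - (-15)) / (5 - 3) = 15/2
h[2,3,4,5] = (15/2 - (-10)) / (5 - 2) = 35/6

35/6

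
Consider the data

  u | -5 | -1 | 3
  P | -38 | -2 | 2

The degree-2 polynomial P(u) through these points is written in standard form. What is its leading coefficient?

The leading coefficient equals the top divided difference P[-5,-1,3].
P[-5,-1] = (-2 - (-38)) / (-1 - (-5)) = 9
P[-1,3] = (2 - (-2)) / (3 - (-1)) = 1
P[-5,-1,3] = (1 - 9) / (3 - (-5)) = -1

-1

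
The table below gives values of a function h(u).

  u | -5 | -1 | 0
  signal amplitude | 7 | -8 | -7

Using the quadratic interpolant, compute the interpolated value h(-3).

-43/10

L_0(-3) = (-2)·(-3)/[(-4)·(-5)] = 3/10
L_1(-3) = (2)·(-3)/[(4)·(-1)] = 3/2
L_2(-3) = (2)·(-2)/[(5)·(1)] = -4/5
Sum: 7·(3/10) + (-8)·(3/2) + (-7)·(-4/5) = -43/10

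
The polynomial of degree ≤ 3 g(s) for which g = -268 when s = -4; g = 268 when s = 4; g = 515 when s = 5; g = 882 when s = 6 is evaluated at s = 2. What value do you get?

Evaluate each Lagrange basis at s = 2:
L_0(2) = (-2)·(-3)·(-4)/[(-8)·(-9)·(-10)] = 1/30
L_1(2) = (6)·(-3)·(-4)/[(8)·(-1)·(-2)] = 9/2
L_2(2) = (6)·(-2)·(-4)/[(9)·(1)·(-1)] = -16/3
L_3(2) = (6)·(-2)·(-3)/[(10)·(2)·(1)] = 9/5
Sum: (-268)·(1/30) + 268·(9/2) + 515·(-16/3) + 882·(9/5) = 38

38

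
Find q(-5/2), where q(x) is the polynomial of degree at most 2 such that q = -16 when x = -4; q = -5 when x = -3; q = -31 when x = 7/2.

L_0(-5/2) = (1/2)·(-6)/[(-1)·(-15/2)] = -2/5
L_1(-5/2) = (3/2)·(-6)/[(1)·(-13/2)] = 18/13
L_2(-5/2) = (3/2)·(1/2)/[(15/2)·(13/2)] = 1/65
Sum: (-16)·(-2/5) + (-5)·(18/13) + (-31)·(1/65) = -1

-1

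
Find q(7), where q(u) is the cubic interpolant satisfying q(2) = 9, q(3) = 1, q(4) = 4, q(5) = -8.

Using Newton's divided-difference form:
q[2,3] = (1 - 9) / (3 - 2) = -8
q[3,4] = (4 - 1) / (4 - 3) = 3
q[4,5] = (-8 - 4) / (5 - 4) = -12
q[2,3,4] = (3 - (-8)) / (4 - 2) = 11/2
q[3,4,5] = (-12 - 3) / (5 - 3) = -15/2
q[2,3,4,5] = (-15/2 - 11/2) / (5 - 2) = -13/3
q(7) = 9 + (-8)·(5) + (11/2)·(5)·(4) + (-13/3)·(5)·(4)·(3) = -181

-181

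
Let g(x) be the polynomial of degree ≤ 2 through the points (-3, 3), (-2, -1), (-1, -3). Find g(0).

-3

Evaluate each Lagrange basis at x = 0:
L_0(0) = (2)·(1)/[(-1)·(-2)] = 1
L_1(0) = (3)·(1)/[(1)·(-1)] = -3
L_2(0) = (3)·(2)/[(2)·(1)] = 3
Sum: 3·(1) + (-1)·(-3) + (-3)·(3) = -3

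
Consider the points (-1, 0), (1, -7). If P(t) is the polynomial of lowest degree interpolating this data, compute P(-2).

7/2

L_0(-2) = (-3)/[(-2)] = 3/2
L_1(-2) = (-1)/[(2)] = -1/2
Sum: 0 + (-7)·(-1/2) = 7/2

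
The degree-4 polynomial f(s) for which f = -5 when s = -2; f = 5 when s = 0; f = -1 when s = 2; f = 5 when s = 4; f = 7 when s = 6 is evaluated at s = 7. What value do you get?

-337/32

Evaluate each Lagrange basis at s = 7:
L_0(7) = (7)·(5)·(3)·(1)/[(-2)·(-4)·(-6)·(-8)] = 35/128
L_1(7) = (9)·(5)·(3)·(1)/[(2)·(-2)·(-4)·(-6)] = -45/32
L_2(7) = (9)·(7)·(3)·(1)/[(4)·(2)·(-2)·(-4)] = 189/64
L_3(7) = (9)·(7)·(5)·(1)/[(6)·(4)·(2)·(-2)] = -105/32
L_4(7) = (9)·(7)·(5)·(3)/[(8)·(6)·(4)·(2)] = 315/128
Sum: (-5)·(35/128) + 5·(-45/32) + (-1)·(189/64) + 5·(-105/32) + 7·(315/128) = -337/32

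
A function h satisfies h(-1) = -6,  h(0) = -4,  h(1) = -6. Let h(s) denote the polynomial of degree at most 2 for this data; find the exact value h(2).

-12

Using Newton's divided-difference form:
h[-1,0] = (-4 - (-6)) / (0 - (-1)) = 2
h[0,1] = (-6 - (-4)) / (1 - 0) = -2
h[-1,0,1] = (-2 - 2) / (1 - (-1)) = -2
h(2) = -6 + 2·(3) + (-2)·(3)·(2) = -12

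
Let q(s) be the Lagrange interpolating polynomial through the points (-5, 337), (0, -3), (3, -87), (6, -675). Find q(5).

-393

L_0(5) = (5)·(2)·(-1)/[(-5)·(-8)·(-11)] = 1/44
L_1(5) = (10)·(2)·(-1)/[(5)·(-3)·(-6)] = -2/9
L_2(5) = (10)·(5)·(-1)/[(8)·(3)·(-3)] = 25/36
L_3(5) = (10)·(5)·(2)/[(11)·(6)·(3)] = 50/99
Sum: 337·(1/44) + (-3)·(-2/9) + (-87)·(25/36) + (-675)·(50/99) = -393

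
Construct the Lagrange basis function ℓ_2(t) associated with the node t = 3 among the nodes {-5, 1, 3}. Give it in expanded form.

ℓ_2(t) = (t + 5)(t - 1) / [(8)·(2)]
       = (t^2 + 4t - 5) / (16)

ℓ_2(t) = (1/16)t^2 + (1/4)t - 5/16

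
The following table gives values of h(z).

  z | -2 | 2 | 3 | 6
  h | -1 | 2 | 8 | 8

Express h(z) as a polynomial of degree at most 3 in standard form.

L_0(z) = (z - 2)(z - 3)(z - 6) / [-160] = -(1/160)z^3 + (11/160)z^2 - (9/40)z + 9/40
L_1(z) = (z + 2)(z - 3)(z - 6) / [16] = (1/16)z^3 - (7/16)z^2 + 9/4
L_2(z) = (z + 2)(z - 2)(z - 6) / [-15] = -(1/15)z^3 + (2/5)z^2 + (4/15)z - 8/5
L_3(z) = (z + 2)(z - 2)(z - 3) / [96] = (1/96)z^3 - (1/32)z^2 - (1/24)z + 1/8
h(z) = (-1)·L_0 + 2·L_1 + 8·L_2 + 8·L_3
  (-1)·L_0(z) = (1/160)z^3 - (11/160)z^2 + (9/40)z - 9/40
  2·L_1(z) = (1/8)z^3 - (7/8)z^2 + 9/2
  8·L_2(z) = -(8/15)z^3 + (16/5)z^2 + (32/15)z - 64/5
  8·L_3(z) = (1/12)z^3 - (1/4)z^2 - (1/3)z + 1
Adding term by term: -(51/160)z^3 + (321/160)z^2 + (81/40)z - 301/40

h(z) = -(51/160)z^3 + (321/160)z^2 + (81/40)z - 301/40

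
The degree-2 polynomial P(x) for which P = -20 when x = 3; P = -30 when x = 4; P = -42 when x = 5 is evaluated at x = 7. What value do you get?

-72

Using Newton's divided-difference form:
P[3,4] = (-30 - (-20)) / (4 - 3) = -10
P[4,5] = (-42 - (-30)) / (5 - 4) = -12
P[3,4,5] = (-12 - (-10)) / (5 - 3) = -1
P(7) = -20 + (-10)·(4) + (-1)·(4)·(3) = -72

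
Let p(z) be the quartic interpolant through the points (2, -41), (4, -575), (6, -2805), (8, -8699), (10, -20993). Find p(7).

L_0(7) = (3)·(1)·(-1)·(-3)/[(-2)·(-4)·(-6)·(-8)] = 3/128
L_1(7) = (5)·(1)·(-1)·(-3)/[(2)·(-2)·(-4)·(-6)] = -5/32
L_2(7) = (5)·(3)·(-1)·(-3)/[(4)·(2)·(-2)·(-4)] = 45/64
L_3(7) = (5)·(3)·(1)·(-3)/[(6)·(4)·(2)·(-2)] = 15/32
L_4(7) = (5)·(3)·(1)·(-1)/[(8)·(6)·(4)·(2)] = -5/128
Sum: (-41)·(3/128) + (-575)·(-5/32) + (-2805)·(45/64) + (-8699)·(15/32) + (-20993)·(-5/128) = -5141

-5141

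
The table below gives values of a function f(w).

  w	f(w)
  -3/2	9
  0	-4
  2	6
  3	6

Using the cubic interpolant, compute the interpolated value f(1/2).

-18/7

Evaluate each Lagrange basis at w = 1/2:
L_0(1/2) = (1/2)·(-3/2)·(-5/2)/[(-3/2)·(-7/2)·(-9/2)] = -5/63
L_1(1/2) = (2)·(-3/2)·(-5/2)/[(3/2)·(-2)·(-3)] = 5/6
L_2(1/2) = (2)·(1/2)·(-5/2)/[(7/2)·(2)·(-1)] = 5/14
L_3(1/2) = (2)·(1/2)·(-3/2)/[(9/2)·(3)·(1)] = -1/9
Sum: 9·(-5/63) + (-4)·(5/6) + 6·(5/14) + 6·(-1/9) = -18/7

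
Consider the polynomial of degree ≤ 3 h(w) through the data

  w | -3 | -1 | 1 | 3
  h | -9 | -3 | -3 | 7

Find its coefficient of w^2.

1/4

Build the Lagrange basis polynomials:
L_0(w) = (w + 1)(w - 1)(w - 3) / [-48] = -(1/48)w^3 + (1/16)w^2 + (1/48)w - 1/16
L_1(w) = (w + 3)(w - 1)(w - 3) / [16] = (1/16)w^3 - (1/16)w^2 - (9/16)w + 9/16
L_2(w) = (w + 3)(w + 1)(w - 3) / [-16] = -(1/16)w^3 - (1/16)w^2 + (9/16)w + 9/16
L_3(w) = (w + 3)(w + 1)(w - 1) / [48] = (1/48)w^3 + (1/16)w^2 - (1/48)w - 1/16
h(w) = (-9)·L_0 + (-3)·L_1 + (-3)·L_2 + 7·L_3
Only the coefficient of w^2 is needed; take it from each L_i and combine:
(-9)·(1/16) + (-3)·(-1/16) + (-3)·(-1/16) + 7·(1/16) = 1/4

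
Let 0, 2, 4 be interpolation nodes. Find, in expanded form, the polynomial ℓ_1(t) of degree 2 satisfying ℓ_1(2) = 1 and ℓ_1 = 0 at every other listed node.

ℓ_1(t) = -(1/4)t^2 + t

ℓ_1(t) = t(t - 4) / [(2)·(-2)]
       = (t^2 - 4t) / (-4)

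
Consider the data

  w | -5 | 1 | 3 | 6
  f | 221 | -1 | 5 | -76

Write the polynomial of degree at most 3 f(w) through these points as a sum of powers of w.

f(w) = -w^3 + 4w^2 - 4

L_0(w) = (w - 1)(w - 3)(w - 6) / [-528] = -(1/528)w^3 + (5/264)w^2 - (9/176)w + 3/88
L_1(w) = (w + 5)(w - 3)(w - 6) / [60] = (1/60)w^3 - (1/15)w^2 - (9/20)w + 3/2
L_2(w) = (w + 5)(w - 1)(w - 6) / [-48] = -(1/48)w^3 + (1/24)w^2 + (29/48)w - 5/8
L_3(w) = (w + 5)(w - 1)(w - 3) / [165] = (1/165)w^3 + (1/165)w^2 - (17/165)w + 1/11
f(w) = 221·L_0 + (-1)·L_1 + 5·L_2 + (-76)·L_3
  221·L_0(w) = -(221/528)w^3 + (1105/264)w^2 - (1989/176)w + 663/88
  (-1)·L_1(w) = -(1/60)w^3 + (1/15)w^2 + (9/20)w - 3/2
  5·L_2(w) = -(5/48)w^3 + (5/24)w^2 + (145/48)w - 25/8
  (-76)·L_3(w) = -(76/165)w^3 - (76/165)w^2 + (1292/165)w - 76/11
Adding term by term: -w^3 + 4w^2 - 4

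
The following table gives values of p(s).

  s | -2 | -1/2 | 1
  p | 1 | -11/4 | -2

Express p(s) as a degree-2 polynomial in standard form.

Newton's divided differences:
p[-2,-1/2] = (-11/4 - 1) / (-1/2 - (-2)) = -5/2
p[-1/2,1] = (-2 - (-11/4)) / (1 - (-1/2)) = 1/2
p[-2,-1/2,1] = (1/2 - (-5/2)) / (1 - (-2)) = 1
p(s) = 1 + (-5/2)·(s + 2) + 1·(s + 2)(s + 1/2)
Expanding: p(s) = s^2 - 3

p(s) = s^2 - 3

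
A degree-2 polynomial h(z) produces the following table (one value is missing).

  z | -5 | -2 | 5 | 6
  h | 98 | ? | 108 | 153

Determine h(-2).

17

The 3 known values determine h uniquely (degree ≤ 2).
L_0(-2) = (-7)·(-8)/[(-10)·(-11)] = 28/55
L_1(-2) = (3)·(-8)/[(10)·(-1)] = 12/5
L_2(-2) = (3)·(-7)/[(11)·(1)] = -21/11
Sum: 98·(28/55) + 108·(12/5) + 153·(-21/11) = 17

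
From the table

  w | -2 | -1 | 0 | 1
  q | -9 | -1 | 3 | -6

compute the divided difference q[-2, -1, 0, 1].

q[-2,-1] = (-1 - (-9)) / (-1 - (-2)) = 8
q[-1,0] = (3 - (-1)) / (0 - (-1)) = 4
q[0,1] = (-6 - 3) / (1 - 0) = -9
q[-2,-1,0] = (4 - 8) / (0 - (-2)) = -2
q[-1,0,1] = (-9 - 4) / (1 - (-1)) = -13/2
q[-2,-1,0,1] = (-13/2 - (-2)) / (1 - (-2)) = -3/2

-3/2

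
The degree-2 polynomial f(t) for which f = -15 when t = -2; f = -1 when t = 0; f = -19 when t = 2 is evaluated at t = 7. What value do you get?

Using Newton's divided-difference form:
f[-2,0] = (-1 - (-15)) / (0 - (-2)) = 7
f[0,2] = (-19 - (-1)) / (2 - 0) = -9
f[-2,0,2] = (-9 - 7) / (2 - (-2)) = -4
f(7) = -15 + 7·(9) + (-4)·(9)·(7) = -204

-204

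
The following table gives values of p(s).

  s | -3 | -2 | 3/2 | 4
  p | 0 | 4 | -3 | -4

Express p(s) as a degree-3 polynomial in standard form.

p(s) = (8/35)s^3 - (8/15)s^2 - (316/105)s + 68/35

Newton's divided differences:
p[-3,-2] = (4 - 0) / (-2 - (-3)) = 4
p[-2,3/2] = (-3 - 4) / (3/2 - (-2)) = -2
p[3/2,4] = (-4 - (-3)) / (4 - 3/2) = -2/5
p[-3,-2,3/2] = (-2 - 4) / (3/2 - (-3)) = -4/3
p[-2,3/2,4] = (-2/5 - (-2)) / (4 - (-2)) = 4/15
p[-3,-2,3/2,4] = (4/15 - (-4/3)) / (4 - (-3)) = 8/35
p(s) = 4·(s + 3) + (-4/3)·(s + 3)(s + 2) + (8/35)·(s + 3)(s + 2)(s - 3/2)
Expanding: p(s) = (8/35)s^3 - (8/15)s^2 - (316/105)s + 68/35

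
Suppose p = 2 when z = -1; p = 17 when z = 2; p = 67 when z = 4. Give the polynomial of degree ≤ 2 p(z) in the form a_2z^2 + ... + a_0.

Newton's divided differences:
p[-1,2] = (17 - 2) / (2 - (-1)) = 5
p[2,4] = (67 - 17) / (4 - 2) = 25
p[-1,2,4] = (25 - 5) / (4 - (-1)) = 4
p(z) = 2 + 5·(z + 1) + 4·(z + 1)(z - 2)
Expanding: p(z) = 4z^2 + z - 1

p(z) = 4z^2 + z - 1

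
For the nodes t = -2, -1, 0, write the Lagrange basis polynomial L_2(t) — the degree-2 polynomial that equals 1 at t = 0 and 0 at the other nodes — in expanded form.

L_2(t) = (t + 2)(t + 1) / [(2)·(1)]
       = (t^2 + 3t + 2) / (2)

L_2(t) = (1/2)t^2 + (3/2)t + 1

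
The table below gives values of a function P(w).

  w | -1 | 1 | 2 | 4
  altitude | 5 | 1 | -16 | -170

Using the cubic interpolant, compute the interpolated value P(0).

2

Evaluate each Lagrange basis at w = 0:
L_0(0) = (-1)·(-2)·(-4)/[(-2)·(-3)·(-5)] = 4/15
L_1(0) = (1)·(-2)·(-4)/[(2)·(-1)·(-3)] = 4/3
L_2(0) = (1)·(-1)·(-4)/[(3)·(1)·(-2)] = -2/3
L_3(0) = (1)·(-1)·(-2)/[(5)·(3)·(2)] = 1/15
Sum: 5·(4/15) + 1·(4/3) + (-16)·(-2/3) + (-170)·(1/15) = 2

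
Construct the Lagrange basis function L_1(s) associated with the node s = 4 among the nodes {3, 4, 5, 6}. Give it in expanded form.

L_1(s) = (s - 3)(s - 5)(s - 6) / [(1)·(-1)·(-2)]
       = (s^3 - 14s^2 + 63s - 90) / (2)

L_1(s) = (1/2)s^3 - 7s^2 + (63/2)s - 45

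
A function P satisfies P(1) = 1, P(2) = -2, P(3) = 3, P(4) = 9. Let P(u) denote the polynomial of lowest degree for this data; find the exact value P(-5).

579

L_0(-5) = (-7)·(-8)·(-9)/[(-1)·(-2)·(-3)] = 84
L_1(-5) = (-6)·(-8)·(-9)/[(1)·(-1)·(-2)] = -216
L_2(-5) = (-6)·(-7)·(-9)/[(2)·(1)·(-1)] = 189
L_3(-5) = (-6)·(-7)·(-8)/[(3)·(2)·(1)] = -56
Sum: 1·(84) + (-2)·(-216) + 3·(189) + 9·(-56) = 579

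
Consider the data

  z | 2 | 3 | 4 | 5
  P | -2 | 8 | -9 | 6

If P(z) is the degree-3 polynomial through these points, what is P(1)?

-98

Using Newton's divided-difference form:
P[2,3] = (8 - (-2)) / (3 - 2) = 10
P[3,4] = (-9 - 8) / (4 - 3) = -17
P[4,5] = (6 - (-9)) / (5 - 4) = 15
P[2,3,4] = (-17 - 10) / (4 - 2) = -27/2
P[3,4,5] = (15 - (-17)) / (5 - 3) = 16
P[2,3,4,5] = (16 - (-27/2)) / (5 - 2) = 59/6
P(1) = -2 + 10·(-1) + (-27/2)·(-1)·(-2) + (59/6)·(-1)·(-2)·(-3) = -98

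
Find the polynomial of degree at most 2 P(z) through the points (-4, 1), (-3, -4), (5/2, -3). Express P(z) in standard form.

P(z) = (114/143)z^2 + (83/143)z - 1349/143

Newton's divided differences:
P[-4,-3] = (-4 - 1) / (-3 - (-4)) = -5
P[-3,5/2] = (-3 - (-4)) / (5/2 - (-3)) = 2/11
P[-4,-3,5/2] = (2/11 - (-5)) / (5/2 - (-4)) = 114/143
P(z) = 1 + (-5)·(z + 4) + (114/143)·(z + 4)(z + 3)
Expanding: P(z) = (114/143)z^2 + (83/143)z - 1349/143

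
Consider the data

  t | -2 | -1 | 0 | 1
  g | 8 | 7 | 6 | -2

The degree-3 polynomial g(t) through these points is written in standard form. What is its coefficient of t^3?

Build the Lagrange basis polynomials:
L_0(t) = (t + 1)t(t - 1) / [-6] = -(1/6)t^3 + (1/6)t
L_1(t) = (t + 2)t(t - 1) / [2] = (1/2)t^3 + (1/2)t^2 - t
L_2(t) = (t + 2)(t + 1)(t - 1) / [-2] = -(1/2)t^3 - t^2 + (1/2)t + 1
L_3(t) = (t + 2)(t + 1)t / [6] = (1/6)t^3 + (1/2)t^2 + (1/3)t
g(t) = 8·L_0 + 7·L_1 + 6·L_2 + (-2)·L_3
Only the coefficient of t^3 is needed; take it from each L_i and combine:
8·(-1/6) + 7·(1/2) + 6·(-1/2) + (-2)·(1/6) = -7/6

-7/6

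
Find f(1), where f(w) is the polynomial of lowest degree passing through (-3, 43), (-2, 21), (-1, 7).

3

Evaluate each Lagrange basis at w = 1:
L_0(1) = (3)·(2)/[(-1)·(-2)] = 3
L_1(1) = (4)·(2)/[(1)·(-1)] = -8
L_2(1) = (4)·(3)/[(2)·(1)] = 6
Sum: 43·(3) + 21·(-8) + 7·(6) = 3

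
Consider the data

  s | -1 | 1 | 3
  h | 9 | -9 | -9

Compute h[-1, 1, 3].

9/4

h[-1,1] = (-9 - 9) / (1 - (-1)) = -9
h[1,3] = (-9 - (-9)) / (3 - 1) = 0
h[-1,1,3] = (0 - (-9)) / (3 - (-1)) = 9/4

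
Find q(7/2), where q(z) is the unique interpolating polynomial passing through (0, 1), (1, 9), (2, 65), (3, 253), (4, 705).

3487/8

L_0(7/2) = (5/2)·(3/2)·(1/2)·(-1/2)/[(-1)·(-2)·(-3)·(-4)] = -5/128
L_1(7/2) = (7/2)·(3/2)·(1/2)·(-1/2)/[(1)·(-1)·(-2)·(-3)] = 7/32
L_2(7/2) = (7/2)·(5/2)·(1/2)·(-1/2)/[(2)·(1)·(-1)·(-2)] = -35/64
L_3(7/2) = (7/2)·(5/2)·(3/2)·(-1/2)/[(3)·(2)·(1)·(-1)] = 35/32
L_4(7/2) = (7/2)·(5/2)·(3/2)·(1/2)/[(4)·(3)·(2)·(1)] = 35/128
Sum: 1·(-5/128) + 9·(7/32) + 65·(-35/64) + 253·(35/32) + 705·(35/128) = 3487/8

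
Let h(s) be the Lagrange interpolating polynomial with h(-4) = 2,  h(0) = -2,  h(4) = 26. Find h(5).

38

Evaluate each Lagrange basis at s = 5:
L_0(5) = (5)·(1)/[(-4)·(-8)] = 5/32
L_1(5) = (9)·(1)/[(4)·(-4)] = -9/16
L_2(5) = (9)·(5)/[(8)·(4)] = 45/32
Sum: 2·(5/32) + (-2)·(-9/16) + 26·(45/32) = 38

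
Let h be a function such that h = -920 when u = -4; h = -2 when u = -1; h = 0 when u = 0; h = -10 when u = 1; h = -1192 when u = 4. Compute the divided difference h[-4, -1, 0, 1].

h[-4,-1] = (-2 - (-920)) / (-1 - (-4)) = 306
h[-1,0] = (0 - (-2)) / (0 - (-1)) = 2
h[0,1] = (-10 - 0) / (1 - 0) = -10
h[-4,-1,0] = (2 - 306) / (0 - (-4)) = -76
h[-1,0,1] = (-10 - 2) / (1 - (-1)) = -6
h[-4,-1,0,1] = (-6 - (-76)) / (1 - (-4)) = 14

14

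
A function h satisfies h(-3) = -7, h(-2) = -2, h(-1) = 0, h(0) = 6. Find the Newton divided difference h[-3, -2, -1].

h[-3,-2] = (-2 - (-7)) / (-2 - (-3)) = 5
h[-2,-1] = (0 - (-2)) / (-1 - (-2)) = 2
h[-3,-2,-1] = (2 - 5) / (-1 - (-3)) = -3/2

-3/2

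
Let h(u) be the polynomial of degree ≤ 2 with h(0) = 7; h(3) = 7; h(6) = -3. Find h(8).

-137/9

Evaluate each Lagrange basis at u = 8:
L_0(8) = (5)·(2)/[(-3)·(-6)] = 5/9
L_1(8) = (8)·(2)/[(3)·(-3)] = -16/9
L_2(8) = (8)·(5)/[(6)·(3)] = 20/9
Sum: 7·(5/9) + 7·(-16/9) + (-3)·(20/9) = -137/9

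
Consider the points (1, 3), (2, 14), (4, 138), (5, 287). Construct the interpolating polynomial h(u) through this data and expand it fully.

h(u) = 3u^3 - 4u^2 + 2u + 2

Build the Lagrange basis polynomials:
L_0(u) = (u - 2)(u - 4)(u - 5) / [-12] = -(1/12)u^3 + (11/12)u^2 - (19/6)u + 10/3
L_1(u) = (u - 1)(u - 4)(u - 5) / [6] = (1/6)u^3 - (5/3)u^2 + (29/6)u - 10/3
L_2(u) = (u - 1)(u - 2)(u - 5) / [-6] = -(1/6)u^3 + (4/3)u^2 - (17/6)u + 5/3
L_3(u) = (u - 1)(u - 2)(u - 4) / [12] = (1/12)u^3 - (7/12)u^2 + (7/6)u - 2/3
h(u) = 3·L_0 + 14·L_1 + 138·L_2 + 287·L_3
  3·L_0(u) = -(1/4)u^3 + (11/4)u^2 - (19/2)u + 10
  14·L_1(u) = (7/3)u^3 - (70/3)u^2 + (203/3)u - 140/3
  138·L_2(u) = -23u^3 + 184u^2 - 391u + 230
  287·L_3(u) = (287/12)u^3 - (2009/12)u^2 + (2009/6)u - 574/3
Adding term by term: 3u^3 - 4u^2 + 2u + 2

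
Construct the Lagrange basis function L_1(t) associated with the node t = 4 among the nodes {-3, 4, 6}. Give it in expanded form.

L_1(t) = (t + 3)(t - 6) / [(7)·(-2)]
       = (t^2 - 3t - 18) / (-14)

L_1(t) = -(1/14)t^2 + (3/14)t + 9/7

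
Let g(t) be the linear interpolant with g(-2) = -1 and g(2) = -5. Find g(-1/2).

-5/2

L_0(-1/2) = (-5/2)/[(-4)] = 5/8
L_1(-1/2) = (3/2)/[(4)] = 3/8
Sum: (-1)·(5/8) + (-5)·(3/8) = -5/2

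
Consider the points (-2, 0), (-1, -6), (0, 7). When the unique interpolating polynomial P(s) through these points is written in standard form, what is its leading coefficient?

19/2

L_0(s) = (s + 1)s / [2] = (1/2)s^2 + (1/2)s
L_1(s) = (s + 2)s / [-1] = -s^2 - 2s
L_2(s) = (s + 2)(s + 1) / [2] = (1/2)s^2 + (3/2)s + 1
P(s) = 0·L_0 + (-6)·L_1 + 7·L_2
Only the coefficient of s^2 is needed; take it from each L_i and combine:
0·(1/2) + (-6)·(-1) + 7·(1/2) = 19/2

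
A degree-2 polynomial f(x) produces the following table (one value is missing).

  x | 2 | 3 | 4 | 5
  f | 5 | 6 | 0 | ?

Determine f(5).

The 3 known values determine f uniquely (degree ≤ 2).
Evaluate each Lagrange basis at x = 5:
L_0(5) = (2)·(1)/[(-1)·(-2)] = 1
L_1(5) = (3)·(1)/[(1)·(-1)] = -3
L_2(5) = (3)·(2)/[(2)·(1)] = 3
Sum: 5·(1) + 6·(-3) + 0 = -13

-13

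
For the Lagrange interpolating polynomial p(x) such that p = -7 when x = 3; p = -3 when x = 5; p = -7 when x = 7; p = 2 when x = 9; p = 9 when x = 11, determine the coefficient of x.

1773/16

L_0(x) = (x - 5)(x - 7)(x - 9)(x - 11) / [384] = (1/384)x^4 - (1/12)x^3 + (187/192)x^2 - (59/12)x + 1155/128
L_1(x) = (x - 3)(x - 7)(x - 9)(x - 11) / [-96] = -(1/96)x^4 + (5/16)x^3 - (10/3)x^2 + (235/16)x - 693/32
L_2(x) = (x - 3)(x - 5)(x - 9)(x - 11) / [64] = (1/64)x^4 - (7/16)x^3 + (137/32)x^2 - (273/16)x + 1485/64
L_3(x) = (x - 3)(x - 5)(x - 7)(x - 11) / [-96] = -(1/96)x^4 + (13/48)x^3 - (59/24)x^2 + (443/48)x - 385/32
L_4(x) = (x - 3)(x - 5)(x - 7)(x - 9) / [384] = (1/384)x^4 - (1/16)x^3 + (103/192)x^2 - (31/16)x + 315/128
p(x) = (-7)·L_0 + (-3)·L_1 + (-7)·L_2 + 2·L_3 + 9·L_4
Only the coefficient of x is needed; take it from each L_i and combine:
(-7)·(-59/12) + (-3)·(235/16) + (-7)·(-273/16) + 2·(443/48) + 9·(-31/16) = 1773/16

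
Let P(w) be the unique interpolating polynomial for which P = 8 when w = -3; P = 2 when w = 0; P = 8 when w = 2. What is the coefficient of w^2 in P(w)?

1

The leading coefficient equals the top divided difference P[-3,0,2].
P[-3,0] = (2 - 8) / (0 - (-3)) = -2
P[0,2] = (8 - 2) / (2 - 0) = 3
P[-3,0,2] = (3 - (-2)) / (2 - (-3)) = 1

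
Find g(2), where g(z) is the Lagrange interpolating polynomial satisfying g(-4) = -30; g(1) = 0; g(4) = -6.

L_0(2) = (1)·(-2)/[(-5)·(-8)] = -1/20
L_1(2) = (6)·(-2)/[(5)·(-3)] = 4/5
L_2(2) = (6)·(1)/[(8)·(3)] = 1/4
Sum: (-30)·(-1/20) + 0 + (-6)·(1/4) = 0

0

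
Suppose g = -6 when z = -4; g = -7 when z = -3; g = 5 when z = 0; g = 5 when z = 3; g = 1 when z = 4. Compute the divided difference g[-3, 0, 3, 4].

g[-3,0] = (5 - (-7)) / (0 - (-3)) = 4
g[0,3] = (5 - 5) / (3 - 0) = 0
g[3,4] = (1 - 5) / (4 - 3) = -4
g[-3,0,3] = (0 - 4) / (3 - (-3)) = -2/3
g[0,3,4] = (-4 - 0) / (4 - 0) = -1
g[-3,0,3,4] = (-1 - (-2/3)) / (4 - (-3)) = -1/21

-1/21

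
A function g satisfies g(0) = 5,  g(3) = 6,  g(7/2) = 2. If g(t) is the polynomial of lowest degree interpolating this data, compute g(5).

Evaluate each Lagrange basis at t = 5:
L_0(5) = (2)·(3/2)/[(-3)·(-7/2)] = 2/7
L_1(5) = (5)·(3/2)/[(3)·(-1/2)] = -5
L_2(5) = (5)·(2)/[(7/2)·(1/2)] = 40/7
Sum: 5·(2/7) + 6·(-5) + 2·(40/7) = -120/7

-120/7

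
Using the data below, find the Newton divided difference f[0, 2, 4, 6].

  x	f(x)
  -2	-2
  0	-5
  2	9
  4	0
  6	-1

f[0,2] = (9 - (-5)) / (2 - 0) = 7
f[2,4] = (0 - 9) / (4 - 2) = -9/2
f[4,6] = (-1 - 0) / (6 - 4) = -1/2
f[0,2,4] = (-9/2 - 7) / (4 - 0) = -23/8
f[2,4,6] = (-1/2 - (-9/2)) / (6 - 2) = 1
f[0,2,4,6] = (1 - (-23/8)) / (6 - 0) = 31/48

31/48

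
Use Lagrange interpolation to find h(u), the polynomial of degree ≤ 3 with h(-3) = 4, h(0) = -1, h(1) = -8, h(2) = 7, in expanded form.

h(u) = (37/15)u^3 + (18/5)u^2 - (196/15)u - 1

Build the Lagrange basis polynomials:
L_0(u) = u(u - 1)(u - 2) / [-60] = -(1/60)u^3 + (1/20)u^2 - (1/30)u
L_1(u) = (u + 3)(u - 1)(u - 2) / [6] = (1/6)u^3 - (7/6)u + 1
L_2(u) = (u + 3)u(u - 2) / [-4] = -(1/4)u^3 - (1/4)u^2 + (3/2)u
L_3(u) = (u + 3)u(u - 1) / [10] = (1/10)u^3 + (1/5)u^2 - (3/10)u
h(u) = 4·L_0 + (-1)·L_1 + (-8)·L_2 + 7·L_3
  4·L_0(u) = -(1/15)u^3 + (1/5)u^2 - (2/15)u
  (-1)·L_1(u) = -(1/6)u^3 + (7/6)u - 1
  (-8)·L_2(u) = 2u^3 + 2u^2 - 12u
  7·L_3(u) = (7/10)u^3 + (7/5)u^2 - (21/10)u
Adding term by term: (37/15)u^3 + (18/5)u^2 - (196/15)u - 1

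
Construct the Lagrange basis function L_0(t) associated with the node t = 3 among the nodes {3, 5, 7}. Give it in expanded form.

L_0(t) = (t - 5)(t - 7) / [(-2)·(-4)]
       = (t^2 - 12t + 35) / (8)

L_0(t) = (1/8)t^2 - (3/2)t + 35/8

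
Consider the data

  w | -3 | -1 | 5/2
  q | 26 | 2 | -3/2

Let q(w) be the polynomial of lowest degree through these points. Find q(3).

2

Evaluate each Lagrange basis at w = 3:
L_0(3) = (4)·(1/2)/[(-2)·(-11/2)] = 2/11
L_1(3) = (6)·(1/2)/[(2)·(-7/2)] = -3/7
L_2(3) = (6)·(4)/[(11/2)·(7/2)] = 96/77
Sum: 26·(2/11) + 2·(-3/7) + (-3/2)·(96/77) = 2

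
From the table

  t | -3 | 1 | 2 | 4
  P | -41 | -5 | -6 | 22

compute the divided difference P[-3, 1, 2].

P[-3,1] = (-5 - (-41)) / (1 - (-3)) = 9
P[1,2] = (-6 - (-5)) / (2 - 1) = -1
P[-3,1,2] = (-1 - 9) / (2 - (-3)) = -2

-2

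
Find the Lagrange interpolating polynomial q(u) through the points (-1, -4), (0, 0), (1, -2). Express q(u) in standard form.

Build the Lagrange basis polynomials:
L_0(u) = u(u - 1) / [2] = (1/2)u^2 - (1/2)u
L_1(u) = (u + 1)(u - 1) / [-1] = -u^2 + 1
L_2(u) = (u + 1)u / [2] = (1/2)u^2 + (1/2)u
q(u) = (-4)·L_0 + 0·L_1 + (-2)·L_2
  (-4)·L_0(u) = -2u^2 + 2u
  0·L_1(u) = 0
  (-2)·L_2(u) = -u^2 - u
Adding term by term: -3u^2 + u

q(u) = -3u^2 + u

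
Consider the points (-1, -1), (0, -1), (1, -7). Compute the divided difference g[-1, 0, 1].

-3

g[-1,0] = (-1 - (-1)) / (0 - (-1)) = 0
g[0,1] = (-7 - (-1)) / (1 - 0) = -6
g[-1,0,1] = (-6 - 0) / (1 - (-1)) = -3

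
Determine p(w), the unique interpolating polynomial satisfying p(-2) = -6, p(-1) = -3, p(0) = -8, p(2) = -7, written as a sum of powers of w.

Build the Lagrange basis polynomials:
L_0(w) = (w + 1)w(w - 2) / [-8] = -(1/8)w^3 + (1/8)w^2 + (1/4)w
L_1(w) = (w + 2)w(w - 2) / [3] = (1/3)w^3 - (4/3)w
L_2(w) = (w + 2)(w + 1)(w - 2) / [-4] = -(1/4)w^3 - (1/4)w^2 + w + 1
L_3(w) = (w + 2)(w + 1)w / [24] = (1/24)w^3 + (1/8)w^2 + (1/12)w
p(w) = (-6)·L_0 + (-3)·L_1 + (-8)·L_2 + (-7)·L_3
  (-6)·L_0(w) = (3/4)w^3 - (3/4)w^2 - (3/2)w
  (-3)·L_1(w) = -w^3 + 4w
  (-8)·L_2(w) = 2w^3 + 2w^2 - 8w - 8
  (-7)·L_3(w) = -(7/24)w^3 - (7/8)w^2 - (7/12)w
Adding term by term: (35/24)w^3 + (3/8)w^2 - (73/12)w - 8

p(w) = (35/24)w^3 + (3/8)w^2 - (73/12)w - 8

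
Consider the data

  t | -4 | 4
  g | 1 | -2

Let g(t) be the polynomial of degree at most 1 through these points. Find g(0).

-1/2

L_0(0) = (-4)/[(-8)] = 1/2
L_1(0) = (4)/[(8)] = 1/2
Sum: 1·(1/2) + (-2)·(1/2) = -1/2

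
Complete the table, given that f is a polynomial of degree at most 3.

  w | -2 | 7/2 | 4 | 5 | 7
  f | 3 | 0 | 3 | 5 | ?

-201/11

The 4 known values determine f uniquely (degree ≤ 3).
Evaluate each Lagrange basis at w = 7:
L_0(7) = (7/2)·(3)·(2)/[(-11/2)·(-6)·(-7)] = -1/11
L_1(7) = (9)·(3)·(2)/[(11/2)·(-1/2)·(-3/2)] = 144/11
L_2(7) = (9)·(7/2)·(2)/[(6)·(1/2)·(-1)] = -21
L_3(7) = (9)·(7/2)·(3)/[(7)·(3/2)·(1)] = 9
Sum: 3·(-1/11) + 0 + 3·(-21) + 5·(9) = -201/11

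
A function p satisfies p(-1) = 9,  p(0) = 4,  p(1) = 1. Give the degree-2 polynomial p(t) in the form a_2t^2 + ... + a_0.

Build the Lagrange basis polynomials:
L_0(t) = t(t - 1) / [2] = (1/2)t^2 - (1/2)t
L_1(t) = (t + 1)(t - 1) / [-1] = -t^2 + 1
L_2(t) = (t + 1)t / [2] = (1/2)t^2 + (1/2)t
p(t) = 9·L_0 + 4·L_1 + 1·L_2
  9·L_0(t) = (9/2)t^2 - (9/2)t
  4·L_1(t) = -4t^2 + 4
  1·L_2(t) = (1/2)t^2 + (1/2)t
Adding term by term: t^2 - 4t + 4

p(t) = t^2 - 4t + 4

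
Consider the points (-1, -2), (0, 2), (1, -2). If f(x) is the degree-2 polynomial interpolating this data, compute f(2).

Evaluate each Lagrange basis at x = 2:
L_0(2) = (2)·(1)/[(-1)·(-2)] = 1
L_1(2) = (3)·(1)/[(1)·(-1)] = -3
L_2(2) = (3)·(2)/[(2)·(1)] = 3
Sum: (-2)·(1) + 2·(-3) + (-2)·(3) = -14

-14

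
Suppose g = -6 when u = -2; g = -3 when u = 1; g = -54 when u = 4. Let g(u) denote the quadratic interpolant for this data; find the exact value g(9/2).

-271/4

Evaluate each Lagrange basis at u = 9/2:
L_0(9/2) = (7/2)·(1/2)/[(-3)·(-6)] = 7/72
L_1(9/2) = (13/2)·(1/2)/[(3)·(-3)] = -13/36
L_2(9/2) = (13/2)·(7/2)/[(6)·(3)] = 91/72
Sum: (-6)·(7/72) + (-3)·(-13/36) + (-54)·(91/72) = -271/4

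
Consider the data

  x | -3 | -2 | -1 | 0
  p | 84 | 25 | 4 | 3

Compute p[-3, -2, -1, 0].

p[-3,-2] = (25 - 84) / (-2 - (-3)) = -59
p[-2,-1] = (4 - 25) / (-1 - (-2)) = -21
p[-1,0] = (3 - 4) / (0 - (-1)) = -1
p[-3,-2,-1] = (-21 - (-59)) / (-1 - (-3)) = 19
p[-2,-1,0] = (-1 - (-21)) / (0 - (-2)) = 10
p[-3,-2,-1,0] = (10 - 19) / (0 - (-3)) = -3

-3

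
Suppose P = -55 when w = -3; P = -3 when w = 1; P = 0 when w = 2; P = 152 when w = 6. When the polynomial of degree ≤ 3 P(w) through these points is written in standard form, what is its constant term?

-4

L_0(w) = (w - 1)(w - 2)(w - 6) / [-180] = -(1/180)w^3 + (1/20)w^2 - (1/9)w + 1/15
L_1(w) = (w + 3)(w - 2)(w - 6) / [20] = (1/20)w^3 - (1/4)w^2 - (3/5)w + 9/5
L_2(w) = (w + 3)(w - 1)(w - 6) / [-20] = -(1/20)w^3 + (1/5)w^2 + (3/4)w - 9/10
L_3(w) = (w + 3)(w - 1)(w - 2) / [180] = (1/180)w^3 - (7/180)w + 1/30
P(w) = (-55)·L_0 + (-3)·L_1 + 0·L_2 + 152·L_3
Only the constant term is needed; take it from each L_i and combine:
(-55)·(1/15) + (-3)·(9/5) + 0·(-9/10) + 152·(1/30) = -4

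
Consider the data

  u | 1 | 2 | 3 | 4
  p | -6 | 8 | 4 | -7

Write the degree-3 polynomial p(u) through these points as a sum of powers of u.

p(u) = (11/6)u^3 - 20u^2 + (367/6)u - 49

Build the Lagrange basis polynomials:
L_0(u) = (u - 2)(u - 3)(u - 4) / [-6] = -(1/6)u^3 + (3/2)u^2 - (13/3)u + 4
L_1(u) = (u - 1)(u - 3)(u - 4) / [2] = (1/2)u^3 - 4u^2 + (19/2)u - 6
L_2(u) = (u - 1)(u - 2)(u - 4) / [-2] = -(1/2)u^3 + (7/2)u^2 - 7u + 4
L_3(u) = (u - 1)(u - 2)(u - 3) / [6] = (1/6)u^3 - u^2 + (11/6)u - 1
p(u) = (-6)·L_0 + 8·L_1 + 4·L_2 + (-7)·L_3
  (-6)·L_0(u) = u^3 - 9u^2 + 26u - 24
  8·L_1(u) = 4u^3 - 32u^2 + 76u - 48
  4·L_2(u) = -2u^3 + 14u^2 - 28u + 16
  (-7)·L_3(u) = -(7/6)u^3 + 7u^2 - (77/6)u + 7
Adding term by term: (11/6)u^3 - 20u^2 + (367/6)u - 49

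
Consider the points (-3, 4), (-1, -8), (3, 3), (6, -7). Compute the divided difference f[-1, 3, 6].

-73/84

f[-1,3] = (3 - (-8)) / (3 - (-1)) = 11/4
f[3,6] = (-7 - 3) / (6 - 3) = -10/3
f[-1,3,6] = (-10/3 - 11/4) / (6 - (-1)) = -73/84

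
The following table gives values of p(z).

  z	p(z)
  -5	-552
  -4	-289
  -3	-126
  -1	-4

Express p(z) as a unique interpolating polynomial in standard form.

p(z) = 4z^3 - 2z^2 + z + 3

Build the Lagrange basis polynomials:
L_0(z) = (z + 4)(z + 3)(z + 1) / [-8] = -(1/8)z^3 - z^2 - (19/8)z - 3/2
L_1(z) = (z + 5)(z + 3)(z + 1) / [3] = (1/3)z^3 + 3z^2 + (23/3)z + 5
L_2(z) = (z + 5)(z + 4)(z + 1) / [-4] = -(1/4)z^3 - (5/2)z^2 - (29/4)z - 5
L_3(z) = (z + 5)(z + 4)(z + 3) / [24] = (1/24)z^3 + (1/2)z^2 + (47/24)z + 5/2
p(z) = (-552)·L_0 + (-289)·L_1 + (-126)·L_2 + (-4)·L_3
  (-552)·L_0(z) = 69z^3 + 552z^2 + 1311z + 828
  (-289)·L_1(z) = -(289/3)z^3 - 867z^2 - (6647/3)z - 1445
  (-126)·L_2(z) = (63/2)z^3 + 315z^2 + (1827/2)z + 630
  (-4)·L_3(z) = -(1/6)z^3 - 2z^2 - (47/6)z - 10
Adding term by term: 4z^3 - 2z^2 + z + 3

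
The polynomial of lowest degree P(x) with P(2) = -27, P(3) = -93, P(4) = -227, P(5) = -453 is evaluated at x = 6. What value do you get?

Using Newton's divided-difference form:
P[2,3] = (-93 - (-27)) / (3 - 2) = -66
P[3,4] = (-227 - (-93)) / (4 - 3) = -134
P[4,5] = (-453 - (-227)) / (5 - 4) = -226
P[2,3,4] = (-134 - (-66)) / (4 - 2) = -34
P[3,4,5] = (-226 - (-134)) / (5 - 3) = -46
P[2,3,4,5] = (-46 - (-34)) / (5 - 2) = -4
P(6) = -27 + (-66)·(4) + (-34)·(4)·(3) + (-4)·(4)·(3)·(2) = -795

-795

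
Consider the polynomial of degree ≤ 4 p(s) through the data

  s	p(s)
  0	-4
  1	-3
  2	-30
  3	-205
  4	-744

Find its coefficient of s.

-1

Build the Lagrange basis polynomials:
L_0(s) = (s - 1)(s - 2)(s - 3)(s - 4) / [24] = (1/24)s^4 - (5/12)s^3 + (35/24)s^2 - (25/12)s + 1
L_1(s) = s(s - 2)(s - 3)(s - 4) / [-6] = -(1/6)s^4 + (3/2)s^3 - (13/3)s^2 + 4s
L_2(s) = s(s - 1)(s - 3)(s - 4) / [4] = (1/4)s^4 - 2s^3 + (19/4)s^2 - 3s
L_3(s) = s(s - 1)(s - 2)(s - 4) / [-6] = -(1/6)s^4 + (7/6)s^3 - (7/3)s^2 + (4/3)s
L_4(s) = s(s - 1)(s - 2)(s - 3) / [24] = (1/24)s^4 - (1/4)s^3 + (11/24)s^2 - (1/4)s
p(s) = (-4)·L_0 + (-3)·L_1 + (-30)·L_2 + (-205)·L_3 + (-744)·L_4
Only the coefficient of s is needed; take it from each L_i and combine:
(-4)·(-25/12) + (-3)·(4) + (-30)·(-3) + (-205)·(4/3) + (-744)·(-1/4) = -1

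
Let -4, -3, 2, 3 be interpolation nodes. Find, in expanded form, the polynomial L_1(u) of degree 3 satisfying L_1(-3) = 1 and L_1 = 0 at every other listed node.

L_1(u) = (u + 4)(u - 2)(u - 3) / [(1)·(-5)·(-6)]
       = (u^3 - u^2 - 14u + 24) / (30)

L_1(u) = (1/30)u^3 - (1/30)u^2 - (7/15)u + 4/5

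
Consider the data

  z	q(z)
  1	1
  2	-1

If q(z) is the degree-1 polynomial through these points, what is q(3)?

Evaluate each Lagrange basis at z = 3:
L_0(3) = (1)/[(-1)] = -1
L_1(3) = (2)/[(1)] = 2
Sum: 1·(-1) + (-1)·(2) = -3

-3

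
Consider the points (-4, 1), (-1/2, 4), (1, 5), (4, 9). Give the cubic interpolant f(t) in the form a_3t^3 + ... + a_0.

f(t) = (22/945)t^3 + (41/945)t^2 + (593/945)t + 4069/945

Newton's divided differences:
f[-4,-1/2] = (4 - 1) / (-1/2 - (-4)) = 6/7
f[-1/2,1] = (5 - 4) / (1 - (-1/2)) = 2/3
f[1,4] = (9 - 5) / (4 - 1) = 4/3
f[-4,-1/2,1] = (2/3 - 6/7) / (1 - (-4)) = -4/105
f[-1/2,1,4] = (4/3 - 2/3) / (4 - (-1/2)) = 4/27
f[-4,-1/2,1,4] = (4/27 - (-4/105)) / (4 - (-4)) = 22/945
f(t) = 1 + (6/7)·(t + 4) + (-4/105)·(t + 4)(t + 1/2) + (22/945)·(t + 4)(t + 1/2)(t - 1)
Expanding: f(t) = (22/945)t^3 + (41/945)t^2 + (593/945)t + 4069/945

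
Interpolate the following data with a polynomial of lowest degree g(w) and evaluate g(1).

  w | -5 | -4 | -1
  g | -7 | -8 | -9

-8

L_0(1) = (5)·(2)/[(-1)·(-4)] = 5/2
L_1(1) = (6)·(2)/[(1)·(-3)] = -4
L_2(1) = (6)·(5)/[(4)·(3)] = 5/2
Sum: (-7)·(5/2) + (-8)·(-4) + (-9)·(5/2) = -8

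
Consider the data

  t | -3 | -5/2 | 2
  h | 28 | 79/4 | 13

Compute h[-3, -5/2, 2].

h[-3,-5/2] = (79/4 - 28) / (-5/2 - (-3)) = -33/2
h[-5/2,2] = (13 - 79/4) / (2 - (-5/2)) = -3/2
h[-3,-5/2,2] = (-3/2 - (-33/2)) / (2 - (-3)) = 3

3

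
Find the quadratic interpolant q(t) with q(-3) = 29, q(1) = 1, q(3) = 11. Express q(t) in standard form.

q(t) = 2t^2 - 3t + 2

Build the Lagrange basis polynomials:
L_0(t) = (t - 1)(t - 3) / [24] = (1/24)t^2 - (1/6)t + 1/8
L_1(t) = (t + 3)(t - 3) / [-8] = -(1/8)t^2 + 9/8
L_2(t) = (t + 3)(t - 1) / [12] = (1/12)t^2 + (1/6)t - 1/4
q(t) = 29·L_0 + 1·L_1 + 11·L_2
  29·L_0(t) = (29/24)t^2 - (29/6)t + 29/8
  1·L_1(t) = -(1/8)t^2 + 9/8
  11·L_2(t) = (11/12)t^2 + (11/6)t - 11/4
Adding term by term: 2t^2 - 3t + 2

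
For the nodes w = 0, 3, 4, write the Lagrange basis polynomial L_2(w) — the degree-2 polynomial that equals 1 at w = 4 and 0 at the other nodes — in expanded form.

L_2(w) = (1/4)w^2 - (3/4)w

L_2(w) = w(w - 3) / [(4)·(1)]
       = (w^2 - 3w) / (4)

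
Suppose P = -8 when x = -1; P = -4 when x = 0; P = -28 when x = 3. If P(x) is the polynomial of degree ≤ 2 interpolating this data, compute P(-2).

L_0(-2) = (-2)·(-5)/[(-1)·(-4)] = 5/2
L_1(-2) = (-1)·(-5)/[(1)·(-3)] = -5/3
L_2(-2) = (-1)·(-2)/[(4)·(3)] = 1/6
Sum: (-8)·(5/2) + (-4)·(-5/3) + (-28)·(1/6) = -18

-18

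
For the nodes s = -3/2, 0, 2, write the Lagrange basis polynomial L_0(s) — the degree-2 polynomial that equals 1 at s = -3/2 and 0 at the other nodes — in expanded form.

L_0(s) = s(s - 2) / [(-3/2)·(-7/2)]
       = (s^2 - 2s) / (21/4)

L_0(s) = (4/21)s^2 - (8/21)s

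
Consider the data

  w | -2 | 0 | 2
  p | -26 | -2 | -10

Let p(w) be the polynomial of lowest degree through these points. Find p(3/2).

-5

Evaluate each Lagrange basis at w = 3/2:
L_0(3/2) = (3/2)·(-1/2)/[(-2)·(-4)] = -3/32
L_1(3/2) = (7/2)·(-1/2)/[(2)·(-2)] = 7/16
L_2(3/2) = (7/2)·(3/2)/[(4)·(2)] = 21/32
Sum: (-26)·(-3/32) + (-2)·(7/16) + (-10)·(21/32) = -5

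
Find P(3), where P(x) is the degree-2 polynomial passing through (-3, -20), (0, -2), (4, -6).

L_0(3) = (3)·(-1)/[(-3)·(-7)] = -1/7
L_1(3) = (6)·(-1)/[(3)·(-4)] = 1/2
L_2(3) = (6)·(3)/[(7)·(4)] = 9/14
Sum: (-20)·(-1/7) + (-2)·(1/2) + (-6)·(9/14) = -2

-2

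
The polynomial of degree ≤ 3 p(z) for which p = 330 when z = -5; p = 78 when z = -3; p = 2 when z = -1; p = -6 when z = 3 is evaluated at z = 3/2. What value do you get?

Evaluate each Lagrange basis at z = 3/2:
L_0(3/2) = (9/2)·(5/2)·(-3/2)/[(-2)·(-4)·(-8)] = 135/512
L_1(3/2) = (13/2)·(5/2)·(-3/2)/[(2)·(-2)·(-6)] = -65/64
L_2(3/2) = (13/2)·(9/2)·(-3/2)/[(4)·(2)·(-4)] = 351/256
L_3(3/2) = (13/2)·(9/2)·(5/2)/[(8)·(6)·(4)] = 195/512
Sum: 330·(135/512) + 78·(-65/64) + 2·(351/256) + (-6)·(195/512) = 33/4

33/4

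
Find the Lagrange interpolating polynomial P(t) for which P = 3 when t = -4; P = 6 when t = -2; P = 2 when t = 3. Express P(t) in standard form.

Build the Lagrange basis polynomials:
L_0(t) = (t + 2)(t - 3) / [14] = (1/14)t^2 - (1/14)t - 3/7
L_1(t) = (t + 4)(t - 3) / [-10] = -(1/10)t^2 - (1/10)t + 6/5
L_2(t) = (t + 4)(t + 2) / [35] = (1/35)t^2 + (6/35)t + 8/35
P(t) = 3·L_0 + 6·L_1 + 2·L_2
  3·L_0(t) = (3/14)t^2 - (3/14)t - 9/7
  6·L_1(t) = -(3/5)t^2 - (3/5)t + 36/5
  2·L_2(t) = (2/35)t^2 + (12/35)t + 16/35
Adding term by term: -(23/70)t^2 - (33/70)t + 223/35

P(t) = -(23/70)t^2 - (33/70)t + 223/35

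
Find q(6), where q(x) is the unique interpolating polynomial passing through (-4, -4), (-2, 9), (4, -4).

-77/3

Evaluate each Lagrange basis at x = 6:
L_0(6) = (8)·(2)/[(-2)·(-8)] = 1
L_1(6) = (10)·(2)/[(2)·(-6)] = -5/3
L_2(6) = (10)·(8)/[(8)·(6)] = 5/3
Sum: (-4)·(1) + 9·(-5/3) + (-4)·(5/3) = -77/3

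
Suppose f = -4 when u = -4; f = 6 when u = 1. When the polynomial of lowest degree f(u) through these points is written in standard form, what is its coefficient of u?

2

The leading coefficient equals the top divided difference f[-4,1].
f[-4,1] = (6 - (-4)) / (1 - (-4)) = 2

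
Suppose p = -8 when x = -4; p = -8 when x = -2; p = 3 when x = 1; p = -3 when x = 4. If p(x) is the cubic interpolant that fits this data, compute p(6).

Evaluate each Lagrange basis at x = 6:
L_0(6) = (8)·(5)·(2)/[(-2)·(-5)·(-8)] = -1
L_1(6) = (10)·(5)·(2)/[(2)·(-3)·(-6)] = 25/9
L_2(6) = (10)·(8)·(2)/[(5)·(3)·(-3)] = -32/9
L_3(6) = (10)·(8)·(5)/[(8)·(6)·(3)] = 25/9
Sum: (-8)·(-1) + (-8)·(25/9) + 3·(-32/9) + (-3)·(25/9) = -299/9

-299/9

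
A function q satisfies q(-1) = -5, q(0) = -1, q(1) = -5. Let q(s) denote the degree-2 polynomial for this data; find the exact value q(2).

-17

Evaluate each Lagrange basis at s = 2:
L_0(2) = (2)·(1)/[(-1)·(-2)] = 1
L_1(2) = (3)·(1)/[(1)·(-1)] = -3
L_2(2) = (3)·(2)/[(2)·(1)] = 3
Sum: (-5)·(1) + (-1)·(-3) + (-5)·(3) = -17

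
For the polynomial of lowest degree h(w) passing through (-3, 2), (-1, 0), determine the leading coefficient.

Build the Lagrange basis polynomials:
L_0(w) = (w + 1) / [-2] = -(1/2)w - 1/2
L_1(w) = (w + 3) / [2] = (1/2)w + 3/2
h(w) = 2·L_0 + 0·L_1
Only the coefficient of w is needed; take it from each L_i and combine:
2·(-1/2) + 0·(1/2) = -1

-1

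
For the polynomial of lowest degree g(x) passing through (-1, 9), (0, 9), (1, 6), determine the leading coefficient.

The leading coefficient equals the top divided difference g[-1,0,1].
g[-1,0] = (9 - 9) / (0 - (-1)) = 0
g[0,1] = (6 - 9) / (1 - 0) = -3
g[-1,0,1] = (-3 - 0) / (1 - (-1)) = -3/2

-3/2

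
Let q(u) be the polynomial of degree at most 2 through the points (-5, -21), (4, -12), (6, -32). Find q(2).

Evaluate each Lagrange basis at u = 2:
L_0(2) = (-2)·(-4)/[(-9)·(-11)] = 8/99
L_1(2) = (7)·(-4)/[(9)·(-2)] = 14/9
L_2(2) = (7)·(-2)/[(11)·(2)] = -7/11
Sum: (-21)·(8/99) + (-12)·(14/9) + (-32)·(-7/11) = 0

0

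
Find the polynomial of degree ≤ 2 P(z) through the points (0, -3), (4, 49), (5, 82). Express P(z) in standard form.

Newton's divided differences:
P[0,4] = (49 - (-3)) / (4 - 0) = 13
P[4,5] = (82 - 49) / (5 - 4) = 33
P[0,4,5] = (33 - 13) / (5 - 0) = 4
P(z) = -3 + 13·z + 4·z(z - 4)
Expanding: P(z) = 4z^2 - 3z - 3

P(z) = 4z^2 - 3z - 3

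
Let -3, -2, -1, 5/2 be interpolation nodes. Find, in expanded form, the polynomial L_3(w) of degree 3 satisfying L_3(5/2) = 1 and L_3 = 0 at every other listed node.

L_3(w) = (8/693)w^3 + (16/231)w^2 + (8/63)w + 16/231

L_3(w) = (w + 3)(w + 2)(w + 1) / [(11/2)·(9/2)·(7/2)]
       = (w^3 + 6w^2 + 11w + 6) / (693/8)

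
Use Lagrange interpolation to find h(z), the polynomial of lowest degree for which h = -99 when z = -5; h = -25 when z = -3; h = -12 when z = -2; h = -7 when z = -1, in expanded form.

h(z) = z^3 + 2z^2 + 4z - 4

L_0(z) = (z + 3)(z + 2)(z + 1) / [-24] = -(1/24)z^3 - (1/4)z^2 - (11/24)z - 1/4
L_1(z) = (z + 5)(z + 2)(z + 1) / [4] = (1/4)z^3 + 2z^2 + (17/4)z + 5/2
L_2(z) = (z + 5)(z + 3)(z + 1) / [-3] = -(1/3)z^3 - 3z^2 - (23/3)z - 5
L_3(z) = (z + 5)(z + 3)(z + 2) / [8] = (1/8)z^3 + (5/4)z^2 + (31/8)z + 15/4
h(z) = (-99)·L_0 + (-25)·L_1 + (-12)·L_2 + (-7)·L_3
  (-99)·L_0(z) = (33/8)z^3 + (99/4)z^2 + (363/8)z + 99/4
  (-25)·L_1(z) = -(25/4)z^3 - 50z^2 - (425/4)z - 125/2
  (-12)·L_2(z) = 4z^3 + 36z^2 + 92z + 60
  (-7)·L_3(z) = -(7/8)z^3 - (35/4)z^2 - (217/8)z - 105/4
Adding term by term: z^3 + 2z^2 + 4z - 4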